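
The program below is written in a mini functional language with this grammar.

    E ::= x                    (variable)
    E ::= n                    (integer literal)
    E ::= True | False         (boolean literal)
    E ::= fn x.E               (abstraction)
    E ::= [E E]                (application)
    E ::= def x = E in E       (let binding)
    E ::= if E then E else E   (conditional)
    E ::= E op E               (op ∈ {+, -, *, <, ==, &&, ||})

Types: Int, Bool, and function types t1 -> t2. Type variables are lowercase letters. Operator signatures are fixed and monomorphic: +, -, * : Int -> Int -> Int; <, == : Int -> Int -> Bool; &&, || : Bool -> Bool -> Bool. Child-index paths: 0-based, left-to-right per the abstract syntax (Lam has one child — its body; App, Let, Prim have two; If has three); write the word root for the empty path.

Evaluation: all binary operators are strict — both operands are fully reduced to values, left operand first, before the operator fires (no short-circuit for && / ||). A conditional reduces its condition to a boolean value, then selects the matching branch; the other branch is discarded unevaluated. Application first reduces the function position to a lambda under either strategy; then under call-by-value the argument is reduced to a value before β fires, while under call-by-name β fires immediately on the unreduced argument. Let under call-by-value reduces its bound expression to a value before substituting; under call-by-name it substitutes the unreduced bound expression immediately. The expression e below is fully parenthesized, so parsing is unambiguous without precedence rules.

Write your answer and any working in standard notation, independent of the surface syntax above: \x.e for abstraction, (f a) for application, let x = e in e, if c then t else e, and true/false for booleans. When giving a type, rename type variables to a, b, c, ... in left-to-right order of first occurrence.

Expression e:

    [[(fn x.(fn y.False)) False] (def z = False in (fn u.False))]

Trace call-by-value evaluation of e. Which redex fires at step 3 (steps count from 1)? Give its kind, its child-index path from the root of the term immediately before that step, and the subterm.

Derivation:
step 0: (((\x.(\y.false)) false) (let z = false in (\u.false)))
step 1: [beta@0] ((\y.false) (let z = false in (\u.false)))
step 2: [let@1] ((\y.false) (\u.false))
step 3: [beta@root] false

Answer: beta at root : ((\y.false) (\u.false))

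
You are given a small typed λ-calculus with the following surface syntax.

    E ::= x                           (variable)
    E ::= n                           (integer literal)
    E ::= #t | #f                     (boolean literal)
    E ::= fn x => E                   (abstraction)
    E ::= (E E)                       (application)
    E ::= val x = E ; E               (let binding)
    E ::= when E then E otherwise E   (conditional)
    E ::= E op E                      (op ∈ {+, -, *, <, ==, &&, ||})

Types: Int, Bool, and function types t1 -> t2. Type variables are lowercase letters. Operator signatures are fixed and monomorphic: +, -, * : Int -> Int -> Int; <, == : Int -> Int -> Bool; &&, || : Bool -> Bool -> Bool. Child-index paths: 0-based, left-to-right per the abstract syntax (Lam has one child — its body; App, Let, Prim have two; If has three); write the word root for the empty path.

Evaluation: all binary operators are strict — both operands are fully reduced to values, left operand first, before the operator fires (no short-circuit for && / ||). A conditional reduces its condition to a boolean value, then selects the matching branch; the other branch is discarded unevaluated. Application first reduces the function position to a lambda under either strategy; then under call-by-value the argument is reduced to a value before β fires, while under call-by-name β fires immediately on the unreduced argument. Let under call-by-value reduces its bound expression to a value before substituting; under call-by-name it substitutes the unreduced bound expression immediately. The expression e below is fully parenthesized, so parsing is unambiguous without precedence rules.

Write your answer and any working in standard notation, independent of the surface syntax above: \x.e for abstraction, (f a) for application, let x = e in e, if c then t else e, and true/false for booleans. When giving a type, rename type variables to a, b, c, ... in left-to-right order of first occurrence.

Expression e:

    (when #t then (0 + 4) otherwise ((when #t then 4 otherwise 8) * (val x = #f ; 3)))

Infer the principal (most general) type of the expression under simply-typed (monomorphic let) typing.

Trace:
  unify Bool ~ Bool
  unify Int ~ Int
  unify Int ~ Int
  unify Bool ~ Bool
  unify Int ~ Int
  unify Int ~ Int
let x : Bool
  unify Int ~ Int
  unify Int ~ Int

Answer: Int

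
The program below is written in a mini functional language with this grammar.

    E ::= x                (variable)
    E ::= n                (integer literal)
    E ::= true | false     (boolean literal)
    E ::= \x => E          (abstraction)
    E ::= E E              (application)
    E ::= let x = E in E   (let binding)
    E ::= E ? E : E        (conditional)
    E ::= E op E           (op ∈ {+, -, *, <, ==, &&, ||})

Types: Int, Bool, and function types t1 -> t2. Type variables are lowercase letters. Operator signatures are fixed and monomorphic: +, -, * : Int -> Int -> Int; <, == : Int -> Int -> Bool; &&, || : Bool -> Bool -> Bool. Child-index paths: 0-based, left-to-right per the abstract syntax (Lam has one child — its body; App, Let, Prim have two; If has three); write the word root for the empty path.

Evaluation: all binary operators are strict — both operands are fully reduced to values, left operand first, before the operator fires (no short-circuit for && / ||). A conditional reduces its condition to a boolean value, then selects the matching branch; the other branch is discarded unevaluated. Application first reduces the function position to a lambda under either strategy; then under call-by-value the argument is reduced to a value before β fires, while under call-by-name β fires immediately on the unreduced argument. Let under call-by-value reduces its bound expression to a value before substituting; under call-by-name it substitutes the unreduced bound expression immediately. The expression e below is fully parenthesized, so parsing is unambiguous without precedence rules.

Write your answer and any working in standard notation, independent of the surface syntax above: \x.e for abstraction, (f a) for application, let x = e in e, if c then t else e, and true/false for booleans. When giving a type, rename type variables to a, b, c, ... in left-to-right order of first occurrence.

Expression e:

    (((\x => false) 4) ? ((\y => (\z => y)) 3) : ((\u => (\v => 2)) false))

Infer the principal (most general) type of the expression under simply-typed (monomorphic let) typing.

Answer: a -> Int

Derivation:
\x._ : a -> Bool
  unify a -> Bool ~ Int -> b
  unify a ~ Int
  unify Bool ~ b
_ _ : Bool
  unify Bool ~ Bool
y : c
\z._ : d -> c
\y._ : c -> d -> c
  unify c -> d -> c ~ Int -> e
  unify c ~ Int
  unify d -> Int ~ e
_ _ : d -> Int
\v._ : g -> Int
\u._ : f -> g -> Int
  unify f -> g -> Int ~ Bool -> h
  unify f ~ Bool
  unify g -> Int ~ h
_ _ : g -> Int
  unify d -> Int ~ g -> Int
  unify d ~ g
  unify Int ~ Int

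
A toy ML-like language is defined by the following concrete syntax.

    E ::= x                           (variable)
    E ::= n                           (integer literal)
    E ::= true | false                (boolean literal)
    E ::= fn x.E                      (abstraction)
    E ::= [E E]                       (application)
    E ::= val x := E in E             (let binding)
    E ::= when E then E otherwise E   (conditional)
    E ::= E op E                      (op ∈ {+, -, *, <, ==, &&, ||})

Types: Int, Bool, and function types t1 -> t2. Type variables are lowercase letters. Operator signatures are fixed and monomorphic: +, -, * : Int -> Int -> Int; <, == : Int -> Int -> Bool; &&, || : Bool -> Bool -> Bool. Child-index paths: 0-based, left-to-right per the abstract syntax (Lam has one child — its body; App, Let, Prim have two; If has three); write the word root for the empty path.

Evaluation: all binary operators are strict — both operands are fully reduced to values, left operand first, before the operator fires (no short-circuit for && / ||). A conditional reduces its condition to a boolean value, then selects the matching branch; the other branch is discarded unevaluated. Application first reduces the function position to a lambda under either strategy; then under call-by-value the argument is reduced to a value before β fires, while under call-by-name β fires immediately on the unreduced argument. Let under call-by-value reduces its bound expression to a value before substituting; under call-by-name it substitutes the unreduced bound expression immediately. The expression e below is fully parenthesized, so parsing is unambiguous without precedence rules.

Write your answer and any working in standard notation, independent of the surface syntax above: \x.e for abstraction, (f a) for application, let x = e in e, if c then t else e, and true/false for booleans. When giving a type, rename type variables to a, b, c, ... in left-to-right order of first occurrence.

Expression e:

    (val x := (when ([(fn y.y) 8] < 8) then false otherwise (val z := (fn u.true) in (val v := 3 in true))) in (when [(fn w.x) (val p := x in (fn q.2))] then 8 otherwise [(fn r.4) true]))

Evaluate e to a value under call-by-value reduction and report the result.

Answer: 8

Working:
step 0: (let x = (if (((\y.y) 8) < 8) then false else (let z = (\u.true) in (let v = 3 in true))) in (if ((\w.x) (let p = x in (\q.2))) then 8 else ((\r.4) true)))
step 1: [beta@0.0.0] (let x = (if (8 < 8) then false else (let z = (\u.true) in (let v = 3 in true))) in (if ((\w.x) (let p = x in (\q.2))) then 8 else ((\r.4) true)))
step 2: [delta@0.0] (let x = (if false then false else (let z = (\u.true) in (let v = 3 in true))) in (if ((\w.x) (let p = x in (\q.2))) then 8 else ((\r.4) true)))
step 3: [if@0] (let x = (let z = (\u.true) in (let v = 3 in true)) in (if ((\w.x) (let p = x in (\q.2))) then 8 else ((\r.4) true)))
step 4: [let@0] (let x = (let v = 3 in true) in (if ((\w.x) (let p = x in (\q.2))) then 8 else ((\r.4) true)))
step 5: [let@0] (let x = true in (if ((\w.x) (let p = x in (\q.2))) then 8 else ((\r.4) true)))
step 6: [let@root] (if ((\w.true) (let p = true in (\q.2))) then 8 else ((\r.4) true))
step 7: [let@0.1] (if ((\w.true) (\q.2)) then 8 else ((\r.4) true))
step 8: [beta@0] (if true then 8 else ((\r.4) true))
step 9: [if@root] 8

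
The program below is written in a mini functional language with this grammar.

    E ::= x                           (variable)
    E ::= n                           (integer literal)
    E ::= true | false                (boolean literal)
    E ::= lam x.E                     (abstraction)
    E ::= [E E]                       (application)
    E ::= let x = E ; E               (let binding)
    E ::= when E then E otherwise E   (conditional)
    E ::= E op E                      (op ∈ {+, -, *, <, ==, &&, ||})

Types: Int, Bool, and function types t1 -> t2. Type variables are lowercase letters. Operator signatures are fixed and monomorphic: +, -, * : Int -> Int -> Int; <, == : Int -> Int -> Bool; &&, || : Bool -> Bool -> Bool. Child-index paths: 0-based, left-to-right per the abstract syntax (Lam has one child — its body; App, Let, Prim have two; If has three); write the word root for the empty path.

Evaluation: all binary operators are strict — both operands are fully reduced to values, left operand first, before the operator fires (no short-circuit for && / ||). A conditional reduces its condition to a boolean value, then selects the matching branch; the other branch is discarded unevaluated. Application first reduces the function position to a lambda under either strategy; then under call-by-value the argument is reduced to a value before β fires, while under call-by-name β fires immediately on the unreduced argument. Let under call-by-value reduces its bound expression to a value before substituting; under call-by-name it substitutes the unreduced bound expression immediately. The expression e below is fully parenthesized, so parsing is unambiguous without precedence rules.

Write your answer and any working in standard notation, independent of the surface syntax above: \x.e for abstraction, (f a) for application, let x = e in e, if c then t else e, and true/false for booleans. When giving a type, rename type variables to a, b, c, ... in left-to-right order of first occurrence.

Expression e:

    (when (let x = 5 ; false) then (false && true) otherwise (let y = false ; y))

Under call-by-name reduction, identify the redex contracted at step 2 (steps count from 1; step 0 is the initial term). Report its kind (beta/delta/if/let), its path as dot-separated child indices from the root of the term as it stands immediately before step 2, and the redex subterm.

Derivation:
step 0: (if (let x = 5 in false) then (false && true) else (let y = false in y))
step 1: [let@0] (if false then (false && true) else (let y = false in y))
step 2: [if@root] (let y = false in y)

Answer: if at root : (if false then (false && true) else (let y = false in y))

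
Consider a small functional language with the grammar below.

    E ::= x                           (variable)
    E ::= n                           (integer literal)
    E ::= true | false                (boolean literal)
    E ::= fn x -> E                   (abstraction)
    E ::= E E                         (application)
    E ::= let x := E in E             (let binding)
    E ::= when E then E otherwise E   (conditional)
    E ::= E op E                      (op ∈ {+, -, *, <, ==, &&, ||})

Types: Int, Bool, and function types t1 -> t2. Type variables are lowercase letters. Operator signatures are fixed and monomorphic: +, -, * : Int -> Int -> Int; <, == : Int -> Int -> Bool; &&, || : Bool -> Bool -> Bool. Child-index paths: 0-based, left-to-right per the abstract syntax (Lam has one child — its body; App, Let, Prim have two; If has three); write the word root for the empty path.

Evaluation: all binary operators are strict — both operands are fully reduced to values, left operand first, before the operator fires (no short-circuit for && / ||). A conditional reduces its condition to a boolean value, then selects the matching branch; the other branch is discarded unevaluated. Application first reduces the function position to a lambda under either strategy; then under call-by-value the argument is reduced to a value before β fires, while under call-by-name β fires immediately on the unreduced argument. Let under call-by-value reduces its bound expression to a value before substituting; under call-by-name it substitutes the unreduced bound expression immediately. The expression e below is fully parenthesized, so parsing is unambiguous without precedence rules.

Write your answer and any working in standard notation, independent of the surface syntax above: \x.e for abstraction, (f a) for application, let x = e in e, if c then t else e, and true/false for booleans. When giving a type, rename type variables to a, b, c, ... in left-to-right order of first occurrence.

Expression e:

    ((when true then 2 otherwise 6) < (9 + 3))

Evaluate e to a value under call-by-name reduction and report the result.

Trace:
step 0: ((if true then 2 else 6) < (9 + 3))
step 1: [if@0] (2 < (9 + 3))
step 2: [delta@1] (2 < 12)
step 3: [delta@root] true

Answer: true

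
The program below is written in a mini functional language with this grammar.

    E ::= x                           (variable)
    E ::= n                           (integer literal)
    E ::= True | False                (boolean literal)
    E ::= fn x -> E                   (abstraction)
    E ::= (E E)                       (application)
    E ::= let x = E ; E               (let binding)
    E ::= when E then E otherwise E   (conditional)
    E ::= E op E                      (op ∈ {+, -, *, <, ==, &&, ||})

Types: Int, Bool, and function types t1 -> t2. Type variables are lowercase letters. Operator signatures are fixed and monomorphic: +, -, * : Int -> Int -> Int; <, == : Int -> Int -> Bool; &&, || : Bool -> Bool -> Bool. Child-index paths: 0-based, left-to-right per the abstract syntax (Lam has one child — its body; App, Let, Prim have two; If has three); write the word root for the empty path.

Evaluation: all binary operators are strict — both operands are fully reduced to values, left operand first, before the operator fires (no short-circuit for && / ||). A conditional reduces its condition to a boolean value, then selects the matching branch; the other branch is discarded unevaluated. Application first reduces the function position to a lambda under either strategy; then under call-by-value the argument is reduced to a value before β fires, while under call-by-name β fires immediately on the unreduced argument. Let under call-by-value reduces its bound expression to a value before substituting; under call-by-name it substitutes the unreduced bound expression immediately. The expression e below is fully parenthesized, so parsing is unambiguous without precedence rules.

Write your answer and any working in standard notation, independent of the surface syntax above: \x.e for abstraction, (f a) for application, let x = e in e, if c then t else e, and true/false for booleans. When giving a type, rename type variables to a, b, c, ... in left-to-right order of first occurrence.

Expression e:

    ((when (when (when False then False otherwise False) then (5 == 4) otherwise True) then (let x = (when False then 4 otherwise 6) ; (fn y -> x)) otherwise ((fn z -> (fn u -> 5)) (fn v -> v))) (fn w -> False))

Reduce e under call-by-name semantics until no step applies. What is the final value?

Answer: 6

Derivation:
step 0: ((if (if (if false then false else false) then (5 == 4) else true) then (let x = (if false then 4 else 6) in (\y.x)) else ((\z.(\u.5)) (\v.v))) (\w.false))
step 1: [if@0.0.0] ((if (if false then (5 == 4) else true) then (let x = (if false then 4 else 6) in (\y.x)) else ((\z.(\u.5)) (\v.v))) (\w.false))
step 2: [if@0.0] ((if true then (let x = (if false then 4 else 6) in (\y.x)) else ((\z.(\u.5)) (\v.v))) (\w.false))
step 3: [if@0] ((let x = (if false then 4 else 6) in (\y.x)) (\w.false))
step 4: [let@0] ((\y.(if false then 4 else 6)) (\w.false))
step 5: [beta@root] (if false then 4 else 6)
step 6: [if@root] 6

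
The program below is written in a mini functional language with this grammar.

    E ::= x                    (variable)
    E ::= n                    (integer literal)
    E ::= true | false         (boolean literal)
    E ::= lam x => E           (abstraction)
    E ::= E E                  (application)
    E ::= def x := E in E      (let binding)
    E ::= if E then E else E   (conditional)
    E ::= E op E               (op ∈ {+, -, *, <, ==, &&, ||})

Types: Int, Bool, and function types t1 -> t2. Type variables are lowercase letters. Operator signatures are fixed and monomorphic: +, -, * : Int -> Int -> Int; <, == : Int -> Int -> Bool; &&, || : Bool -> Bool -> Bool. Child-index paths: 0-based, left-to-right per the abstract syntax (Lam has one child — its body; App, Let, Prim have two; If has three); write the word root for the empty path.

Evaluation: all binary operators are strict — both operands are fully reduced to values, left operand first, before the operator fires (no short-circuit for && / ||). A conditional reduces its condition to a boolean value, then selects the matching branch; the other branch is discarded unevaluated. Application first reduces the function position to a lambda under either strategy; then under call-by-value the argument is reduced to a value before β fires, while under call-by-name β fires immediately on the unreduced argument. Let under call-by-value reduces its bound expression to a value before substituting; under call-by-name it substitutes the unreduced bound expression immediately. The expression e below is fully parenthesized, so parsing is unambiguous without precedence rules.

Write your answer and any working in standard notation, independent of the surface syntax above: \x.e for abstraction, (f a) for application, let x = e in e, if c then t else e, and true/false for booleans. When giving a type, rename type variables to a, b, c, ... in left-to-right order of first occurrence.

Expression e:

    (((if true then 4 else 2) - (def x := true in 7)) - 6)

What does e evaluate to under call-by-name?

Answer: -9

Derivation:
step 0: (((if true then 4 else 2) - (let x = true in 7)) - 6)
step 1: [if@0.0] ((4 - (let x = true in 7)) - 6)
step 2: [let@0.1] ((4 - 7) - 6)
step 3: [delta@0] (-3 - 6)
step 4: [delta@root] -9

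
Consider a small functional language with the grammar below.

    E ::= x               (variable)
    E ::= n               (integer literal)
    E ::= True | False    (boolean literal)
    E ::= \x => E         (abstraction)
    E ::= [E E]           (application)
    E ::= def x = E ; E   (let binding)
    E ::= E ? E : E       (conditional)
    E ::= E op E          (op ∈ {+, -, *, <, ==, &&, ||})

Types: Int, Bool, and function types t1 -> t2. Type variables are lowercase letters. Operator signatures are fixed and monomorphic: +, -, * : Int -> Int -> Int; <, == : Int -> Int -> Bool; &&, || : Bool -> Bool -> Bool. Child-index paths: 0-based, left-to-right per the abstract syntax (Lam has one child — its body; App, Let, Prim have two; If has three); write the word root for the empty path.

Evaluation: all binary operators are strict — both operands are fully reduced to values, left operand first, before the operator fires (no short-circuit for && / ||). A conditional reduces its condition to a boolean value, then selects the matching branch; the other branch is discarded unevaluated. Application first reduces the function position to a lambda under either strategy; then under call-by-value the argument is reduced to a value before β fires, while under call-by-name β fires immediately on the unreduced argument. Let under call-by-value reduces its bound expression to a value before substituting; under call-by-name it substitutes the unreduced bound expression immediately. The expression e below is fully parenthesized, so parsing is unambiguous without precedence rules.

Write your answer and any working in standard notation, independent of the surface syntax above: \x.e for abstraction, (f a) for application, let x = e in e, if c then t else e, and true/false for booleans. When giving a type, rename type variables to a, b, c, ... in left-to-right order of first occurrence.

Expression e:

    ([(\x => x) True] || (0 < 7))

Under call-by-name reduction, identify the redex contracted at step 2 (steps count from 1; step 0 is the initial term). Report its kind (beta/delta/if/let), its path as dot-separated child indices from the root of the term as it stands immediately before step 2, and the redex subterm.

Derivation:
step 0: (((\x.x) true) || (0 < 7))
step 1: [beta@0] (true || (0 < 7))
step 2: [delta@1] (true || true)

Answer: delta at 1 : (0 < 7)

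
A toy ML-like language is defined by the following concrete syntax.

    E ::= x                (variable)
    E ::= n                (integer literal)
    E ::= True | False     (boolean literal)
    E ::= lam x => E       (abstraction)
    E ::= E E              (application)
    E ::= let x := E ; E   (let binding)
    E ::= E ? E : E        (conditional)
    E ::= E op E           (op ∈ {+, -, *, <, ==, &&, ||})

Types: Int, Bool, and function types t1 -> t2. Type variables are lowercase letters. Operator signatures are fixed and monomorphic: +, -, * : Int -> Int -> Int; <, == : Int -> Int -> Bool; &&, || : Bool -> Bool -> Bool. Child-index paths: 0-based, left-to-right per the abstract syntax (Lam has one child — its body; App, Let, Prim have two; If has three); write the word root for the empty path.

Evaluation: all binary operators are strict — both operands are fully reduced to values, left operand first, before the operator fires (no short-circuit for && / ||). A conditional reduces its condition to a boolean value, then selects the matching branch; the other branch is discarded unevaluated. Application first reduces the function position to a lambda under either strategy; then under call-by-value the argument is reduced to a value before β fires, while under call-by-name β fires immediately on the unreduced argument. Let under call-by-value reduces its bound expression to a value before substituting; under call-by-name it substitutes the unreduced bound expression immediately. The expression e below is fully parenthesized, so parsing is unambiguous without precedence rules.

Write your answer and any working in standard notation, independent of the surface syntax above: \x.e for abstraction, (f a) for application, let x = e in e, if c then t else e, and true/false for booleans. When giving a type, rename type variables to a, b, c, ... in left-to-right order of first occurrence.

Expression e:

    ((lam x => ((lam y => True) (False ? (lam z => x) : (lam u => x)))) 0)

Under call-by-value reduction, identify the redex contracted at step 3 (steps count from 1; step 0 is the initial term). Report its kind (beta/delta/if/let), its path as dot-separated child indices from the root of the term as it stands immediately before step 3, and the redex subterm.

Trace:
step 0: ((\x.((\y.true) (if false then (\z.x) else (\u.x)))) 0)
step 1: [beta@root] ((\y.true) (if false then (\z.0) else (\u.0)))
step 2: [if@1] ((\y.true) (\u.0))
step 3: [beta@root] true

Answer: beta at root : ((\y.true) (\u.0))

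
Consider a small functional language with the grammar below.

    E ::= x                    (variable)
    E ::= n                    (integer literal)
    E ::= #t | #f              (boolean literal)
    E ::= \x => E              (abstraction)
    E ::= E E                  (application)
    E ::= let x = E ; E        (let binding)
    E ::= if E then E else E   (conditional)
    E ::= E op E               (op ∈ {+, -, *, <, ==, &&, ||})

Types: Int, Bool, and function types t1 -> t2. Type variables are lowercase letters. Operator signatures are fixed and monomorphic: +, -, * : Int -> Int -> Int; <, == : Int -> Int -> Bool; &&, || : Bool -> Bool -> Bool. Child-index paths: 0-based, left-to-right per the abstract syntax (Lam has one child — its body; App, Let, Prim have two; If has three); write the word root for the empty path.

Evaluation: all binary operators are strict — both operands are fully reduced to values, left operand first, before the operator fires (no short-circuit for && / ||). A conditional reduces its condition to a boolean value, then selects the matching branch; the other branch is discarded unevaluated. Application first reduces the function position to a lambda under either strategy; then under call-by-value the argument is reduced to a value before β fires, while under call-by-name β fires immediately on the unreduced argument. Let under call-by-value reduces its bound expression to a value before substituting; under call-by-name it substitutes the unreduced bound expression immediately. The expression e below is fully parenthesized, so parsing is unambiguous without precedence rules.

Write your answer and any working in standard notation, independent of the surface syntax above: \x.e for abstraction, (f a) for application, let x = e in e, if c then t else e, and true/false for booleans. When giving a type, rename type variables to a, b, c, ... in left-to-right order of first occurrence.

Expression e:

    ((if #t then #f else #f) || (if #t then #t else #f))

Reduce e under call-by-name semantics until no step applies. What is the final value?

Answer: true

Working:
step 0: ((if true then false else false) || (if true then true else false))
step 1: [if@0] (false || (if true then true else false))
step 2: [if@1] (false || true)
step 3: [delta@root] true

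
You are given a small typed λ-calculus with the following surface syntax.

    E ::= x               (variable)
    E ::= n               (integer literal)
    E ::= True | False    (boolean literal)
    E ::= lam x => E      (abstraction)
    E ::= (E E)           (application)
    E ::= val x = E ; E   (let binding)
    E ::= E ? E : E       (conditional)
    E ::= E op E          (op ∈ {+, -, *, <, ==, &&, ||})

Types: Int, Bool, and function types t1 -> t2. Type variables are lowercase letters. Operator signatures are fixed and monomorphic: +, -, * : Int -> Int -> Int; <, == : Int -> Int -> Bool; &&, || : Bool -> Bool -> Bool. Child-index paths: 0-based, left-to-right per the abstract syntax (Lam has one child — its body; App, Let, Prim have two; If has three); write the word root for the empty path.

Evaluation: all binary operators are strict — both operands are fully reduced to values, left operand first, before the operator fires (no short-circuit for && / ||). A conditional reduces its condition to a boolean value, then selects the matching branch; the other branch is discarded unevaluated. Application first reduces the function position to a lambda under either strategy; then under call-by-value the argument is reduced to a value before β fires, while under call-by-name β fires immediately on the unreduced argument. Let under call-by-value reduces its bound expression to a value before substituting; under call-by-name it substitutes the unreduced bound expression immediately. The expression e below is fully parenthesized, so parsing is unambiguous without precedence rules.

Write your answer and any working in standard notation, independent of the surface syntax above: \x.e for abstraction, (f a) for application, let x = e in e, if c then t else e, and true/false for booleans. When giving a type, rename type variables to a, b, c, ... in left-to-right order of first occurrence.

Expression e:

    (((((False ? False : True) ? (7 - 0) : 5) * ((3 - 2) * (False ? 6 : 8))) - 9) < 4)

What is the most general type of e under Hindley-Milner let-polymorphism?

Answer: Bool

Trace:
  unify Bool ~ Bool
  unify Bool ~ Bool
  unify Bool ~ Bool
  unify Int ~ Int
  unify Int ~ Int
  unify Int ~ Int
  unify Int ~ Int
  unify Int ~ Int
  unify Int ~ Int
  unify Int ~ Int
  unify Bool ~ Bool
  unify Int ~ Int
  unify Int ~ Int
  unify Int ~ Int
  unify Int ~ Int
  unify Int ~ Int
  unify Int ~ Int
  unify Int ~ Int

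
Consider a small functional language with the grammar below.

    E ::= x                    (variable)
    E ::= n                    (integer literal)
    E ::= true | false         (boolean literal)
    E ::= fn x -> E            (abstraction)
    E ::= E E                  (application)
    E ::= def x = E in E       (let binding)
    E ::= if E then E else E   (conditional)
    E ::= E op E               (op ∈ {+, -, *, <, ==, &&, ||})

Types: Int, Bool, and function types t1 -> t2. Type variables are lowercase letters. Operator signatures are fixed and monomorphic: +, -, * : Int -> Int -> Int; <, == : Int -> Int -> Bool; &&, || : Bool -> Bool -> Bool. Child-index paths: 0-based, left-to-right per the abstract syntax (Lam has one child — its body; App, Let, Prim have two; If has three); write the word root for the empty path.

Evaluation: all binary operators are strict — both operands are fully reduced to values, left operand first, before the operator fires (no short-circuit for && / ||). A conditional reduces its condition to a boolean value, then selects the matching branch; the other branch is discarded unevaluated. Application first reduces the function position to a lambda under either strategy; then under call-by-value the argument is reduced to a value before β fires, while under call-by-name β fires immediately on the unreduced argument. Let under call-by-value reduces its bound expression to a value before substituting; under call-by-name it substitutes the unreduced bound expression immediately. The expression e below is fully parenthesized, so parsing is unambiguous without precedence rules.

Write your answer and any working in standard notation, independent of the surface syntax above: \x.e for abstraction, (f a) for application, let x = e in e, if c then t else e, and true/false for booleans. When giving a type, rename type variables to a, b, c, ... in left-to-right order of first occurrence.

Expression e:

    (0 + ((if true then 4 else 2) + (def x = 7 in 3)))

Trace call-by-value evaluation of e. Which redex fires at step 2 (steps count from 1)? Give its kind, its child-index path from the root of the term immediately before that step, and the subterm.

Answer: let at 1.1 : (let x = 7 in 3)

Derivation:
step 0: (0 + ((if true then 4 else 2) + (let x = 7 in 3)))
step 1: [if@1.0] (0 + (4 + (let x = 7 in 3)))
step 2: [let@1.1] (0 + (4 + 3))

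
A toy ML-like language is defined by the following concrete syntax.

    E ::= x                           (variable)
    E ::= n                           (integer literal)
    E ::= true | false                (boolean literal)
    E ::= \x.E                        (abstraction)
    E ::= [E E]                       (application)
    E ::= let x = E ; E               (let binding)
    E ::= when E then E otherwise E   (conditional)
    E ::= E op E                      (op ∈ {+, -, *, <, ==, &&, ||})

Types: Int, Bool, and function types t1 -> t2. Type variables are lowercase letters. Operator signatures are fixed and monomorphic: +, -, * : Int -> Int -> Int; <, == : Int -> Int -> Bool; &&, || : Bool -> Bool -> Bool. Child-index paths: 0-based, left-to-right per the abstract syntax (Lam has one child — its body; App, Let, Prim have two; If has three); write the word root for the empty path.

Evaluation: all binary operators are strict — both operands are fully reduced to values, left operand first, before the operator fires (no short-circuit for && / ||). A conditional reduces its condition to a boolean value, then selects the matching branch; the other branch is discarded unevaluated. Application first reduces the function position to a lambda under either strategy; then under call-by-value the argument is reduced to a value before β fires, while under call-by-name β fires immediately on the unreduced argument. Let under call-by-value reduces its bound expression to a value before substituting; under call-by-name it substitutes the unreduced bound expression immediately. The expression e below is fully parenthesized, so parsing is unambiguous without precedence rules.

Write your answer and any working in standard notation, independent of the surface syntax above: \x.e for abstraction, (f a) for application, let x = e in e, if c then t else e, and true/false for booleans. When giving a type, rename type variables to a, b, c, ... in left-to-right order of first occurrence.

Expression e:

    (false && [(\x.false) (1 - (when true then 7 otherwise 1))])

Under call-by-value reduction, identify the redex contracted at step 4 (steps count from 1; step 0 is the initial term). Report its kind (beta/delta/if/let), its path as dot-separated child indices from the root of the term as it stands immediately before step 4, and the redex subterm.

Derivation:
step 0: (false && ((\x.false) (1 - (if true then 7 else 1))))
step 1: [if@1.1.1] (false && ((\x.false) (1 - 7)))
step 2: [delta@1.1] (false && ((\x.false) -6))
step 3: [beta@1] (false && false)
step 4: [delta@root] false

Answer: delta at root : (false && false)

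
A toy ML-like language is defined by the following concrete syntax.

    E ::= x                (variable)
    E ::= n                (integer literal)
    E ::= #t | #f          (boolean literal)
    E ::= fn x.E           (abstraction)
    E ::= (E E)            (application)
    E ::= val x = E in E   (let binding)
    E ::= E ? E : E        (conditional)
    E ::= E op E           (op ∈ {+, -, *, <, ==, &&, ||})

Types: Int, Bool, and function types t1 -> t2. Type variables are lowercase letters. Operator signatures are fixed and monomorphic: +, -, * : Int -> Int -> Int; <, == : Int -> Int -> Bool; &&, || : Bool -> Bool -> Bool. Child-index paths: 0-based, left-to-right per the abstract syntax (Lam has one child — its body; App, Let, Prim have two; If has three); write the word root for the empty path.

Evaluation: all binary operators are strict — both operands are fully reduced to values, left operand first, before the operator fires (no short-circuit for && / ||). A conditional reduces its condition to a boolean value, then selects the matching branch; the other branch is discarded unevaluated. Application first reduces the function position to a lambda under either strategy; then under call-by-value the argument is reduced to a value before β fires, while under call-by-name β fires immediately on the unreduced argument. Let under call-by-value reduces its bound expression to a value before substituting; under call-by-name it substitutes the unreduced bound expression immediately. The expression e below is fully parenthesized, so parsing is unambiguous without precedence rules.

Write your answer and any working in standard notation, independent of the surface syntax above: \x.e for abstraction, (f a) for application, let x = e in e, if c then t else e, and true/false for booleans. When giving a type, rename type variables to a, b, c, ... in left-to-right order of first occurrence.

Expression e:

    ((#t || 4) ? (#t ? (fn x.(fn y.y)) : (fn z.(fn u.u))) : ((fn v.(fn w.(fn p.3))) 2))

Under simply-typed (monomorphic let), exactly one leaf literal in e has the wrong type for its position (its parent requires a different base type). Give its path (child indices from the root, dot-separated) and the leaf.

Trace:
  unify Bool ~ Bool
  unify Int ~ Bool
  FAIL: mismatch Int ~ Bool

Answer: 0.1 : 4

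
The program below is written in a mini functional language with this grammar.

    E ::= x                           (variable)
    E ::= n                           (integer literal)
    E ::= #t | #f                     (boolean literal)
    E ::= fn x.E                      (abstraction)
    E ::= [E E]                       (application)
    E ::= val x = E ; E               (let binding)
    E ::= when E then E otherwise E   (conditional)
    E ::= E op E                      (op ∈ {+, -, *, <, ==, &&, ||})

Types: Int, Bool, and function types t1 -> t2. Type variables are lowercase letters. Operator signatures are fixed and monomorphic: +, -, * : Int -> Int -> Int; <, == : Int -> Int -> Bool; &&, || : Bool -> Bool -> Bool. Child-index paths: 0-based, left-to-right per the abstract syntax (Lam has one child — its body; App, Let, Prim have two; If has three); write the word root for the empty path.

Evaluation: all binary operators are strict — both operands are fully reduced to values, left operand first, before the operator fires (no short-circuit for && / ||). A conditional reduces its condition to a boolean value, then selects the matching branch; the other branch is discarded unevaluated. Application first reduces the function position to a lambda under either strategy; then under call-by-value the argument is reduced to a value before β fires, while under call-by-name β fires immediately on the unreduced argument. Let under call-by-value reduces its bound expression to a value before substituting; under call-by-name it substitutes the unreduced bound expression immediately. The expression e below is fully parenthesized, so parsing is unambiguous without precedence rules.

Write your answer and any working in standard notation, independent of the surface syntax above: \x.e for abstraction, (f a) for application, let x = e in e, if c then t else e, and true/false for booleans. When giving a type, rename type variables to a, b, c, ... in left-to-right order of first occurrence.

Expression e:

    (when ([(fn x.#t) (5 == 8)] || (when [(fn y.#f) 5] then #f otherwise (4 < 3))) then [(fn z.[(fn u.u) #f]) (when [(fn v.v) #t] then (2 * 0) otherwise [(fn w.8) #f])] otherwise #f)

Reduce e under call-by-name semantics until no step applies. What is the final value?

Answer: false

Working:
step 0: (if (((\x.true) (5 == 8)) || (if ((\y.false) 5) then false else (4 < 3))) then ((\z.((\u.u) false)) (if ((\v.v) true) then (2 * 0) else ((\w.8) false))) else false)
step 1: [beta@0.0] (if (true || (if ((\y.false) 5) then false else (4 < 3))) then ((\z.((\u.u) false)) (if ((\v.v) true) then (2 * 0) else ((\w.8) false))) else false)
step 2: [beta@0.1.0] (if (true || (if false then false else (4 < 3))) then ((\z.((\u.u) false)) (if ((\v.v) true) then (2 * 0) else ((\w.8) false))) else false)
step 3: [if@0.1] (if (true || (4 < 3)) then ((\z.((\u.u) false)) (if ((\v.v) true) then (2 * 0) else ((\w.8) false))) else false)
step 4: [delta@0.1] (if (true || false) then ((\z.((\u.u) false)) (if ((\v.v) true) then (2 * 0) else ((\w.8) false))) else false)
step 5: [delta@0] (if true then ((\z.((\u.u) false)) (if ((\v.v) true) then (2 * 0) else ((\w.8) false))) else false)
step 6: [if@root] ((\z.((\u.u) false)) (if ((\v.v) true) then (2 * 0) else ((\w.8) false)))
step 7: [beta@root] ((\u.u) false)
step 8: [beta@root] false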